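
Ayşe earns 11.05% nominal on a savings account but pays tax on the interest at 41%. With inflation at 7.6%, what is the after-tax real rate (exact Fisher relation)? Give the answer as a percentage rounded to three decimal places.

-1.004%

After-tax nominal return = 11.05% × (1 − 0.41) = 6.5195%.
1 + r = 1.065195 / 1.07600 = 0.989958
After-tax real rate = 0.989958 − 1 → -1.004%.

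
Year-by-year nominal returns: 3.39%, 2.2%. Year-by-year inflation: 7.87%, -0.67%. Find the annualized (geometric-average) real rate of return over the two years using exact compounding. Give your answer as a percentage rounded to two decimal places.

Compound the nominal returns: 1.0339 × 1.0220 = 1.05664580.
Compound inflation: 1.0787 × 0.9933 = 1.07147271.
Deflate: 1.05664580 / 1.07147271 = 0.98616212.
Annualized real rate = 0.98616212^(1/2) − 1 = -0.6943% → -0.69%.

-0.69%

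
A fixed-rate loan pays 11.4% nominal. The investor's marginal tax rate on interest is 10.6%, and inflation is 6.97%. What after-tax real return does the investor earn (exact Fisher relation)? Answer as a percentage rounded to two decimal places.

After-tax nominal return = 11.4% × (1 − 0.106) = 10.1916%.
1 + r = 1.101916 / 1.06970 = 1.030117
After-tax real rate = 1.030117 − 1 → 3.01%.

3.01%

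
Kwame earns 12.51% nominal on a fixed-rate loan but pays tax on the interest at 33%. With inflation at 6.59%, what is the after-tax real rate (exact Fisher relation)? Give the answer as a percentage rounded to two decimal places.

After-tax nominal return = 12.51% × (1 − 0.33) = 8.3817%.
1 + r = 1.083817 / 1.06590 = 1.016809
After-tax real rate = 1.016809 − 1 → 1.68%.

1.68%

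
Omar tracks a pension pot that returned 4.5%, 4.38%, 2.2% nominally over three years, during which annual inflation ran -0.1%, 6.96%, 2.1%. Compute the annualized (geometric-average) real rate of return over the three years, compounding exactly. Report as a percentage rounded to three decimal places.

Nominal growth factor = 1.0450 × 1.0438 × 1.0220 = 1.11476796
Price-level growth factor = 0.9990 × 1.0696 × 1.0210 = 1.09096954
Real growth factor = 1.11476796 / 1.09096954 = 1.02181401
Annualized real rate = 1.02181401^(1/3) − 1 = 0.7219% → 0.722%.

0.722%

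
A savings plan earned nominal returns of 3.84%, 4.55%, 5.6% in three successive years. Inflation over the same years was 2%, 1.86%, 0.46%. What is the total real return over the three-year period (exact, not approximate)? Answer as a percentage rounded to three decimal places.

Nominal growth factor = 1.0384 × 1.0455 × 1.0560 = 1.146443
Price-level growth factor = 1.0200 × 1.0186 × 1.0046 = 1.043751
Real growth factor = 1.146443 / 1.043751 = 1.098388
Total real return = 1.098388 − 1 → 9.839%.

9.839%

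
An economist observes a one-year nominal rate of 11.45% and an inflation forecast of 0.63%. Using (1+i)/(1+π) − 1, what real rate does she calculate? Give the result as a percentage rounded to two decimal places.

By the Fisher identity, 1 + r = (1 + i)/(1 + π).
1 + r = 1.11450 / 1.00630 = 1.107523
r = 1.107523 − 1 = 10.7523%, i.e. 10.75%.

10.75%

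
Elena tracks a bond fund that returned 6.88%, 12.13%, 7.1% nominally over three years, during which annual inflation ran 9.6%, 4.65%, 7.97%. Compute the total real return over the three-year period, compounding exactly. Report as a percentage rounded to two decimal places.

3.65%

Nominal growth factor = 1.0688 × 1.1213 × 1.0710 = 1.283535
Price-level growth factor = 1.0960 × 1.0465 × 1.0797 = 1.238377
Real growth factor = 1.283535 / 1.238377 = 1.036465
Total real return = 1.036465 − 1 → 3.65%.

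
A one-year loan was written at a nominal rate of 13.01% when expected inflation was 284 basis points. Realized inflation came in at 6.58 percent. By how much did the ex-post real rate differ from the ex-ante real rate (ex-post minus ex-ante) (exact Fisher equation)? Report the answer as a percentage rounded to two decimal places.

Ex-ante: (1 + 0.1301)/(1 + 0.0284) − 1 = 9.8891%
Ex-post: (1 + 0.1301)/(1 + 0.0658) − 1 = 6.0330%
Difference (ex-post − ex-ante) = -3.8561% → -3.86%.

-3.86%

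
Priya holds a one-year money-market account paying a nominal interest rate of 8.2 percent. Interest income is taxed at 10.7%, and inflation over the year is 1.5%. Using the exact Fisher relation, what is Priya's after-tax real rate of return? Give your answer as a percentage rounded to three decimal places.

After-tax nominal return = 8.2% × (1 − 0.107) = 7.3226%.
1 + r = 1.073226 / 1.01500 = 1.057366
After-tax real rate = 1.057366 − 1 → 5.737%.

5.737%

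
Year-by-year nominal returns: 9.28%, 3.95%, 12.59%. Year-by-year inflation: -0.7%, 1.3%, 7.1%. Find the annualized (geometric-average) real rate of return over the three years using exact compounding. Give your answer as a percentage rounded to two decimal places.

5.89%

Nominal growth factor = 1.0928 × 1.0395 × 1.1259 = 1.27898367
Price-level growth factor = 0.9930 × 1.0130 × 1.0710 = 1.07732854
Real growth factor = 1.27898367 / 1.07732854 = 1.18718072
Annualized real rate = 1.18718072^(1/3) − 1 = 5.8861% → 5.89%.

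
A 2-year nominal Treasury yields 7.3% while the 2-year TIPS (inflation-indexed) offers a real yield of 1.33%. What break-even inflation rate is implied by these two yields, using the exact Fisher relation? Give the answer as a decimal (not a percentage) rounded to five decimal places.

(1 + π) = (1 + i)/(1 + r) = 1.07300 / 1.01330 = 1.058916
Break-even inflation = 1.058916 − 1 → 0.05892.

0.05892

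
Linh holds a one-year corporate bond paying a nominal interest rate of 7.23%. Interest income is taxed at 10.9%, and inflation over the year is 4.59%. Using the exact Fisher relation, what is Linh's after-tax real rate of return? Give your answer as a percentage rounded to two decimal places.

After-tax nominal return = 7.23% × (1 − 0.109) = 6.44193%.
1 + r = 1.0644193 / 1.04590 = 1.017707
After-tax real rate = 1.017707 − 1 → 1.77%.

1.77%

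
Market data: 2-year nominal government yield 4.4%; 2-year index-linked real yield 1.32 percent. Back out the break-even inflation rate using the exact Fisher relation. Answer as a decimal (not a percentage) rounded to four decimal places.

0.0304

(1 + π) = (1 + i)/(1 + r) = 1.04400 / 1.01320 = 1.030399
Break-even inflation = 1.030399 − 1 → 0.0304.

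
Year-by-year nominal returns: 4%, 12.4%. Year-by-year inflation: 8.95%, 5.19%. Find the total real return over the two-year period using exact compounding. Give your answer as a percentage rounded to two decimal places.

Nominal growth factor = 1.0400 × 1.1240 = 1.168960
Price-level growth factor = 1.0895 × 1.0519 = 1.146045
Real growth factor = 1.168960 / 1.146045 = 1.019995
Total real return = 1.019995 − 1 → 2.00%.

2.00%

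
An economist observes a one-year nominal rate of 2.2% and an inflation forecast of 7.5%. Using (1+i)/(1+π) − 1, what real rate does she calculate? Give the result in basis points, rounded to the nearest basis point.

-493 basis points

By the Fisher relation, 1 + r = (1 + i)/(1 + π).
1 + r = 1.02200 / 1.07500 = 0.950698
r = 0.950698 − 1 = -4.9302%, i.e. -493 basis points.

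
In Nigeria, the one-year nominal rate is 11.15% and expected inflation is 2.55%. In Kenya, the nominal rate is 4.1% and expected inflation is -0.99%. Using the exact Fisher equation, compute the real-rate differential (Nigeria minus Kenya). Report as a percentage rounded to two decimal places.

3.25%

Nigeria: (1 + 0.1115)/(1 + 0.0255) − 1 = 8.3862%
Kenya: (1 + 0.0410)/(1 − 0.0099) − 1 = 5.1409%
Differential = 8.3862% − 5.1409% = 3.2453% → 3.25%.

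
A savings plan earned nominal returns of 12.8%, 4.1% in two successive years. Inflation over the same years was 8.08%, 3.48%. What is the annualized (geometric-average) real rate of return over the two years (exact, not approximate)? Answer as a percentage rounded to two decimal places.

Compound the nominal returns: 1.1280 × 1.0410 = 1.17424800.
Compound inflation: 1.0808 × 1.0348 = 1.11841184.
Deflate: 1.17424800 / 1.11841184 = 1.04992451.
Annualized real rate = 1.04992451^(1/2) − 1 = 2.4658% → 2.47%.

2.47%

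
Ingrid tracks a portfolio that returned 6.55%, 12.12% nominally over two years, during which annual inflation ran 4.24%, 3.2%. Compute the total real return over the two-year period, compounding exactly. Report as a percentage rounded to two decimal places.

11.05%

Compound the nominal returns: 1.0655 × 1.1212 = 1.194639.
Compound inflation: 1.0424 × 1.0320 = 1.075757.
Deflate: 1.194639 / 1.075757 = 1.110510.
Total real return = 1.110510 − 1 → 11.05%.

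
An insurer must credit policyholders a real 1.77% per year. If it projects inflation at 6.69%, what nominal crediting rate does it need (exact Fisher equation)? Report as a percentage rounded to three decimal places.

8.578%

(1 + i) = (1 + r)(1 + π) = 1.01770 × 1.06690 = 1.08578413
i = 1.08578413 − 1, so the required nominal rate is 8.578%.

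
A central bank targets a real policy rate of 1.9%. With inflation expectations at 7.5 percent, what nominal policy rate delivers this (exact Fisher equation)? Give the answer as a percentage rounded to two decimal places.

9.54%

(1 + i) = (1 + r)(1 + π) = 1.01900 × 1.07500 = 1.095425
i = 1.095425 − 1, so the required nominal rate is 9.54%.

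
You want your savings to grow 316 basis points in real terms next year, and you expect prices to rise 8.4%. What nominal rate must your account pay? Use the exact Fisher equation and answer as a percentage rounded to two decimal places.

(1 + i) = (1 + r)(1 + π) = 1.03160 × 1.08400 = 1.1182544
i = 1.1182544 − 1, so the required nominal rate is 11.83%.

11.83%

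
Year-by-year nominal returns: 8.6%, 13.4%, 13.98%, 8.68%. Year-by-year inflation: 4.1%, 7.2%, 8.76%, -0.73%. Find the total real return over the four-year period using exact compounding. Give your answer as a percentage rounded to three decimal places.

26.616%

Nominal growth factor = 1.0860 × 1.1340 × 1.1398 × 1.0868 = 1.525531
Price-level growth factor = 1.0410 × 1.0720 × 1.0876 × 0.9927 = 1.204849
Real growth factor = 1.525531 / 1.204849 = 1.266160
Total real return = 1.266160 − 1 → 26.616%.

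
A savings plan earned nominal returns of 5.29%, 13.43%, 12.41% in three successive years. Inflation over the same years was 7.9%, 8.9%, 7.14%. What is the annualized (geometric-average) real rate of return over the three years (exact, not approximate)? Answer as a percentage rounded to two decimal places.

2.17%

Nominal growth factor = 1.0529 × 1.1343 × 1.1241 = 1.34251765
Price-level growth factor = 1.0790 × 1.0890 × 1.0714 = 1.25892821
Real growth factor = 1.34251765 / 1.25892821 = 1.06639731
Annualized real rate = 1.06639731^(1/3) − 1 = 2.1660% → 2.17%.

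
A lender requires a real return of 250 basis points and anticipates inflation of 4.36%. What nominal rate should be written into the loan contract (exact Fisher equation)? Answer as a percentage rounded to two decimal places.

6.97%

(1 + i) = (1 + r)(1 + π) = 1.02500 × 1.04360 = 1.06969
i = 1.06969 − 1, so the required nominal rate is 6.97%.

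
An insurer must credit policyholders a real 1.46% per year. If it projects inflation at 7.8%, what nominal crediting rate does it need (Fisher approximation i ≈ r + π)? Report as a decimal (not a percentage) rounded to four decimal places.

i ≈ r + π = 1.46% + 7.8% = 0.0926.

0.0926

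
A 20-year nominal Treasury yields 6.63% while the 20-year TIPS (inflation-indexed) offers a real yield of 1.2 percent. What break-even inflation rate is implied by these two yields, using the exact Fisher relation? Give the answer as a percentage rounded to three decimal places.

5.366%

(1 + π) = (1 + i)/(1 + r) = 1.06630 / 1.01200 = 1.053656
Break-even inflation = 1.053656 − 1 → 5.366%.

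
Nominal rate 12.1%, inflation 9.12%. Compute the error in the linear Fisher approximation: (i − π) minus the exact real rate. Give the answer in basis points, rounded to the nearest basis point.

25 basis points

Approximate: r ≈ 12.100% − 9.120% = 2.9800%
Exact: (1 + 0.1210)/(1 + 0.0912) − 1 = 2.7309%
Error = 2.9800% − 2.7309% = 0.2491% → 25 basis points.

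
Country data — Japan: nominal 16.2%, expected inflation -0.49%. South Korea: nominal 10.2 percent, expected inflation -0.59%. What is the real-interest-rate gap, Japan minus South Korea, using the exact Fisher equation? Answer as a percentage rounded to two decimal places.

Japan: (1 + 0.1620)/(1 − 0.0049) − 1 = 16.7722%
South Korea: (1 + 0.1020)/(1 − 0.0059) − 1 = 10.8540%
Differential = 16.7722% − 10.8540% = 5.9181% → 5.92%.

5.92%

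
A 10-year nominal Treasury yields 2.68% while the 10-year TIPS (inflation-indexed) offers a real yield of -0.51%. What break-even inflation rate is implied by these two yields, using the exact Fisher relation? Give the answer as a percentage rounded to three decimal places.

3.206%

(1 + π) = (1 + i)/(1 + r) = 1.02680 / 0.99490 = 1.032064
Break-even inflation = 1.032064 − 1 → 3.206%.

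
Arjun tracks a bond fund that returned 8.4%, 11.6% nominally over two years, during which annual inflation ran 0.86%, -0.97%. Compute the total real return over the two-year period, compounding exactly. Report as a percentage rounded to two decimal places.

Nominal growth factor = 1.0840 × 1.1160 = 1.209744
Price-level growth factor = 1.0086 × 0.9903 = 0.998817
Real growth factor = 1.209744 / 0.998817 = 1.211177
Total real return = 1.211177 − 1 → 21.12%.

21.12%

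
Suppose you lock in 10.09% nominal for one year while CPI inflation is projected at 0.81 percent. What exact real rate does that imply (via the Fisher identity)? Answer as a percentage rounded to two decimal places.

9.21%

By the Fisher identity, 1 + r = (1 + i)/(1 + π).
1 + r = 1.10090 / 1.00810 = 1.092054
r = 1.092054 − 1 = 9.2054%, i.e. 9.21%.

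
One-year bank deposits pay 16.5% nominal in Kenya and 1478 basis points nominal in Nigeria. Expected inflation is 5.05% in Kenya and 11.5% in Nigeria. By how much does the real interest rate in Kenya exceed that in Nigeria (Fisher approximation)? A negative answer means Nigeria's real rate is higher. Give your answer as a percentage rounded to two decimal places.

Kenya: 16.5% − 5.05% = 11.450%
Nigeria: 14.78% − 11.5% = 3.280%
Differential = 8.170% → 8.17%.

8.17%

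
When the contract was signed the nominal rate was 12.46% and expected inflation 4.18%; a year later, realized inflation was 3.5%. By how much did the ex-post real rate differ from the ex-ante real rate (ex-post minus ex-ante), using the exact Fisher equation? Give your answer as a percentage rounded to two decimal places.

0.71%

Ex-ante: (1 + 0.1246)/(1 + 0.0418) − 1 = 7.9478%
Ex-post: (1 + 0.1246)/(1 + 0.0350) − 1 = 8.6570%
Difference (ex-post − ex-ante) = 0.7092% → 0.71%.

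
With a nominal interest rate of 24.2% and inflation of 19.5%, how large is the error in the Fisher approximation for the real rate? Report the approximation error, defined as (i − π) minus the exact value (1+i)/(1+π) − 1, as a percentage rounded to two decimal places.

Approximate: r ≈ 24.200% − 19.500% = 4.7000%
Exact: (1 + 0.2420)/(1 + 0.1950) − 1 = 3.9331%
Error = 4.7000% − 3.9331% = 0.7669% → 0.77%.

0.77%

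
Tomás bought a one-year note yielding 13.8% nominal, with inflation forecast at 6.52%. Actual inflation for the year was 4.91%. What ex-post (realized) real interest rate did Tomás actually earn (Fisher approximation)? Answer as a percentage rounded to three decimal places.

8.890%

Ex-post: 13.8% − 4.91% = 8.890%
So the realized real rate is 8.890%.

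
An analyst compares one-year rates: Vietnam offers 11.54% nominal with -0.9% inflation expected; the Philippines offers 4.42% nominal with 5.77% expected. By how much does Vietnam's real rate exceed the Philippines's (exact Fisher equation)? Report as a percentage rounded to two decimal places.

Vietnam: (1 + 0.1154)/(1 − 0.0090) − 1 = 12.5530%
The Philippines: (1 + 0.0442)/(1 + 0.0577) − 1 = -1.2764%
Differential = 12.5530% − (-1.2764%) = 13.8293% → 13.83%.

13.83%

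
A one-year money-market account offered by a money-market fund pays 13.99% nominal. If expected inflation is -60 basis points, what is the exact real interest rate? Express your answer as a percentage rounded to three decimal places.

1 + r = 1.13990 / 0.99400 = 1.146781
r = 1.146781 − 1 = 14.6781%, i.e. 14.678%.

14.678%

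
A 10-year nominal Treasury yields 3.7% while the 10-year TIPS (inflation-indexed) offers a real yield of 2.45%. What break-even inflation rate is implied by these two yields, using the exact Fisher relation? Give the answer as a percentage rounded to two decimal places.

1.22%

(1 + π) = (1 + i)/(1 + r) = 1.03700 / 1.02450 = 1.012201
Break-even inflation = 1.012201 − 1 → 1.22%.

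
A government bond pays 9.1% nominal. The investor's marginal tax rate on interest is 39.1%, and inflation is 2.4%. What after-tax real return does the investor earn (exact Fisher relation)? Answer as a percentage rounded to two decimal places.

3.07%

After-tax nominal return = 9.1% × (1 − 0.391) = 5.5419%.
1 + r = 1.055419 / 1.02400 = 1.030683
After-tax real rate = 1.030683 − 1 → 3.07%.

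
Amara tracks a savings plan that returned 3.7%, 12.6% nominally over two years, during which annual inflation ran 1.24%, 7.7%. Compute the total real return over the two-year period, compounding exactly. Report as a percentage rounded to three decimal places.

Compound the nominal returns: 1.0370 × 1.1260 = 1.167662.
Compound inflation: 1.0124 × 1.0770 = 1.090355.
Deflate: 1.167662 / 1.090355 = 1.070901.
Total real return = 1.070901 − 1 → 7.090%.

7.090%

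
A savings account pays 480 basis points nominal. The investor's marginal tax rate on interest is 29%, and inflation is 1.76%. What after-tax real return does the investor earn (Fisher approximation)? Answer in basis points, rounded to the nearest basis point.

165 basis points

After-tax nominal return = 4.8% × (1 − 0.29) = 3.4080%.
r ≈ 3.4080% − 1.76% → 165 basis points.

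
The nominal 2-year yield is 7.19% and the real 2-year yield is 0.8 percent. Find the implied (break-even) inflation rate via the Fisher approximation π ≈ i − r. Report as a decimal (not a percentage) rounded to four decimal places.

0.0639

π ≈ i − r = 7.19% − 0.8% → 0.0639.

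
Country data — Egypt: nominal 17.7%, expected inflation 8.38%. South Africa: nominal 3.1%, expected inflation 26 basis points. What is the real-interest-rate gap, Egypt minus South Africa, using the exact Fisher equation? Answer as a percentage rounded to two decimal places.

Egypt: (1 + 0.1770)/(1 + 0.0838) − 1 = 8.5994%
South Africa: (1 + 0.0310)/(1 + 0.0026) − 1 = 2.8326%
Differential = 8.5994% − 2.8326% = 5.7667% → 5.77%.

5.77%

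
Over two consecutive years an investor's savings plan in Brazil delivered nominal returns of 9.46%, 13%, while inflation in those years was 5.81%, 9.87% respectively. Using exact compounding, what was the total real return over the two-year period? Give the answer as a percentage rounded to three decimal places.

6.397%

Compound the nominal returns: 1.0946 × 1.1300 = 1.236898.
Compound inflation: 1.0581 × 1.0987 = 1.162534.
Deflate: 1.236898 / 1.162534 = 1.063967.
Total real return = 1.063967 − 1 → 6.397%.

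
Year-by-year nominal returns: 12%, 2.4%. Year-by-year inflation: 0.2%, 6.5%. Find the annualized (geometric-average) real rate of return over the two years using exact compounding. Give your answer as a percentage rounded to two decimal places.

3.67%

Nominal growth factor = 1.1200 × 1.0240 = 1.14688000
Price-level growth factor = 1.0020 × 1.0650 = 1.06713000
Real growth factor = 1.14688000 / 1.06713000 = 1.07473316
Annualized real rate = 1.07473316^(1/2) − 1 = 3.6693% → 3.67%.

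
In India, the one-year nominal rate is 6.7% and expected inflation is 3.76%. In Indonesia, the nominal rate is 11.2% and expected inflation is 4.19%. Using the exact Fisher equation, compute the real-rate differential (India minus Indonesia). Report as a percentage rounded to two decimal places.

-3.89%

India: (1 + 0.0670)/(1 + 0.0376) − 1 = 2.8335%
Indonesia: (1 + 0.1120)/(1 + 0.0419) − 1 = 6.7281%
Differential = 2.8335% − 6.7281% = -3.8946% → -3.89%.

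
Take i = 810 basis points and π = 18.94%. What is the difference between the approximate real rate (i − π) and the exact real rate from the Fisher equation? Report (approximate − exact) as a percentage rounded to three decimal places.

Approximate: r ≈ 8.100% − 18.940% = -10.8400%
Exact: (1 + 0.0810)/(1 + 0.1894) − 1 = -9.1138%
Error = -10.8400% − (-9.1138%) = -1.7262% → -1.726%.

-1.726%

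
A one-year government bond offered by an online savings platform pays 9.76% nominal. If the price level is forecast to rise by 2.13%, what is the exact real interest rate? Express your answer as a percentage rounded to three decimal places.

7.471%

By the Fisher identity, 1 + r = (1 + i)/(1 + π).
1 + r = 1.09760 / 1.02130 = 1.074709
r = 1.074709 − 1 = 7.4709%, i.e. 7.471%.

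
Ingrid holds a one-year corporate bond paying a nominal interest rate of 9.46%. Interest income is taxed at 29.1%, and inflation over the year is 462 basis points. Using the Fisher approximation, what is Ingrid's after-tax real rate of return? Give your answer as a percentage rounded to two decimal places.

2.09%

After-tax nominal return = 9.46% × (1 − 0.291) = 6.70714%.
r ≈ 6.70714% − 4.62% → 2.09%.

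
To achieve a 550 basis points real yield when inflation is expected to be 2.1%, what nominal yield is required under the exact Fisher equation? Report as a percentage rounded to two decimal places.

7.72%

(1 + i) = (1 + r)(1 + π) = 1.05500 × 1.02100 = 1.077155
i = 1.077155 − 1, so the required nominal rate is 7.72%.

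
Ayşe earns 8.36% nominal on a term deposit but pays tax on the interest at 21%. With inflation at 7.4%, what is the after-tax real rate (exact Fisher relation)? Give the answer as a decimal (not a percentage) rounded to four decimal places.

After-tax nominal return = 8.36% × (1 − 0.21) = 6.6044%.
1 + r = 1.066044 / 1.07400 = 0.992592
After-tax real rate = 0.992592 − 1 → -0.0074.

-0.0074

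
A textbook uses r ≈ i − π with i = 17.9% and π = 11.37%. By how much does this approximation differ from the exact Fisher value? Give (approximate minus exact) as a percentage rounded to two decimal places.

Approximate: r ≈ 17.900% − 11.370% = 6.5300%
Exact: (1 + 0.1790)/(1 + 0.1137) − 1 = 5.8633%
Error = 6.5300% − 5.8633% = 0.6667% → 0.67%.

0.67%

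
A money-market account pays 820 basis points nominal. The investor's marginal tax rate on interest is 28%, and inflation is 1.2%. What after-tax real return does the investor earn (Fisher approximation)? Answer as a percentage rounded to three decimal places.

After-tax nominal return = 8.2% × (1 − 0.28) = 5.9040%.
r ≈ 5.9040% − 1.2% → 4.704%.

4.704%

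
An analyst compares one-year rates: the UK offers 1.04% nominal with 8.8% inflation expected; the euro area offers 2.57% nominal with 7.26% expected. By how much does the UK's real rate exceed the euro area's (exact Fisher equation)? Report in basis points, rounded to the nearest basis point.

-276 basis points

The UK: (1 + 0.0104)/(1 + 0.0880) − 1 = -7.1324%
The euro area: (1 + 0.0257)/(1 + 0.0726) − 1 = -4.3726%
Differential = -7.1324% − (-4.3726%) = -2.7598% → -276 basis points.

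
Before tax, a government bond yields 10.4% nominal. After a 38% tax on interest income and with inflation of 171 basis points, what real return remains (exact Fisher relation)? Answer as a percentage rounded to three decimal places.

4.658%

After-tax nominal return = 10.4% × (1 − 0.38) = 6.4480%.
1 + r = 1.06448 / 1.01710 = 1.046583
After-tax real rate = 1.046583 − 1 → 4.658%.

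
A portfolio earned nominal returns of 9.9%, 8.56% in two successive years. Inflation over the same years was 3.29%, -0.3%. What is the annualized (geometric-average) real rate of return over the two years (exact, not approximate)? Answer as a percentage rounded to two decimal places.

7.64%

Nominal growth factor = 1.0990 × 1.0856 = 1.19307440
Price-level growth factor = 1.0329 × 0.9970 = 1.02980130
Real growth factor = 1.19307440 / 1.02980130 = 1.15854816
Annualized real rate = 1.15854816^(1/2) − 1 = 7.6359% → 7.64%.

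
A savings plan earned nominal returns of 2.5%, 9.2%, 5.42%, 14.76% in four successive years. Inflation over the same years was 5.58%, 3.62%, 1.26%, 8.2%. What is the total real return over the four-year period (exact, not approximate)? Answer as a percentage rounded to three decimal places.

Compound the nominal returns: 1.0250 × 1.0920 × 1.0542 × 1.1476 = 1.354129.
Compound inflation: 1.0558 × 1.0362 × 1.0126 × 1.0820 = 1.198645.
Deflate: 1.354129 / 1.198645 = 1.129717.
Total real return = 1.129717 − 1 → 12.972%.

12.972%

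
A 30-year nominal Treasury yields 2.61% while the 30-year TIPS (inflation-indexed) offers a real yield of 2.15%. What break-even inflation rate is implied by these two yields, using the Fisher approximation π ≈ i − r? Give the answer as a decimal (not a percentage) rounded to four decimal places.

0.0046

π ≈ i − r = 2.61% − 2.15% → 0.0046.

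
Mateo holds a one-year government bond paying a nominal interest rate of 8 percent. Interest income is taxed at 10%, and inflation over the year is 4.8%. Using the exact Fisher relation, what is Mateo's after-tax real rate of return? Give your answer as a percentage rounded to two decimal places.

After-tax nominal return = 8% × (1 − 0.1) = 7.2000%.
1 + r = 1.07200 / 1.04800 = 1.022901
After-tax real rate = 1.022901 − 1 → 2.29%.

2.29%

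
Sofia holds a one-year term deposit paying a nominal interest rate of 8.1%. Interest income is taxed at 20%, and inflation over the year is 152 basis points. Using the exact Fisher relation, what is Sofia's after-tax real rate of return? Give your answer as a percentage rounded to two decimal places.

After-tax nominal return = 8.1% × (1 − 0.2) = 6.4800%.
1 + r = 1.06480 / 1.01520 = 1.048857
After-tax real rate = 1.048857 − 1 → 4.89%.

4.89%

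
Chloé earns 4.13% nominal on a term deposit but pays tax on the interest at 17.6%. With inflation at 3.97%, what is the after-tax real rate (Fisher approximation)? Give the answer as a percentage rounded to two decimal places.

After-tax nominal return = 4.13% × (1 − 0.176) = 3.40312%.
r ≈ 3.40312% − 3.97% → -0.57%.

-0.57%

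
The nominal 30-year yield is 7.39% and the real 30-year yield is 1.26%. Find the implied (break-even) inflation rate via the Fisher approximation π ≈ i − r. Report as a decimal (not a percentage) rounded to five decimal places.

0.06130

π ≈ i − r = 7.39% − 1.26% → 0.06130.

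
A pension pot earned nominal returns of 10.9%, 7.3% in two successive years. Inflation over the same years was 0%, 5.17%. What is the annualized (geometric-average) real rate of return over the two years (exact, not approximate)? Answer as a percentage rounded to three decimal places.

Compound the nominal returns: 1.1090 × 1.0730 = 1.18995700.
Compound inflation: 1.0000 × 1.0517 = 1.05170000.
Deflate: 1.18995700 / 1.05170000 = 1.13146049.
Annualized real rate = 1.13146049^(1/2) − 1 = 6.3701% → 6.370%.

6.370%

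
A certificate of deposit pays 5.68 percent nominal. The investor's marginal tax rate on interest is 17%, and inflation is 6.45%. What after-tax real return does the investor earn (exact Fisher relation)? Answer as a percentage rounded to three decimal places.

After-tax nominal return = 5.68% × (1 − 0.17) = 4.7144%.
1 + r = 1.047144 / 1.06450 = 0.983696
After-tax real rate = 0.983696 − 1 → -1.630%.

-1.630%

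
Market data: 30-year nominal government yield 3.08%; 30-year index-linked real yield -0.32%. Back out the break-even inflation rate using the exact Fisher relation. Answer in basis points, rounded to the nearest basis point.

341 basis points

(1 + π) = (1 + i)/(1 + r) = 1.03080 / 0.99680 = 1.034109
Break-even inflation = 1.034109 − 1 → 341 basis points.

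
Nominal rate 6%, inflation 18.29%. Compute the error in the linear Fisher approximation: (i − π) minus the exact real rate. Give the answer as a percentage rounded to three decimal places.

Approximate: r ≈ 6.000% − 18.290% = -12.2900%
Exact: (1 + 0.0600)/(1 + 0.1829) − 1 = -10.3897%
Error = -12.2900% − (-10.3897%) = -1.9003% → -1.900%.

-1.900%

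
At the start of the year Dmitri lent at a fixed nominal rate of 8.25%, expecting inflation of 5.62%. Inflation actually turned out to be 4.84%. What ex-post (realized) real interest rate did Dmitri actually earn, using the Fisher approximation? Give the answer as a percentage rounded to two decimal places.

Ex-post: 8.25% − 4.84% = 3.410%
So the realized real rate is 3.41%.

3.41%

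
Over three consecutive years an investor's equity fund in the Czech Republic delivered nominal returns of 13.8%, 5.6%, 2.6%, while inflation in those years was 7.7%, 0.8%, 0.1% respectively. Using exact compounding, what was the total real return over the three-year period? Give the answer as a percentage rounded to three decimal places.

13.460%

Nominal growth factor = 1.1380 × 1.0560 × 1.0260 = 1.232973
Price-level growth factor = 1.0770 × 1.0080 × 1.0010 = 1.086702
Real growth factor = 1.232973 / 1.086702 = 1.134601
Total real return = 1.134601 − 1 → 13.460%.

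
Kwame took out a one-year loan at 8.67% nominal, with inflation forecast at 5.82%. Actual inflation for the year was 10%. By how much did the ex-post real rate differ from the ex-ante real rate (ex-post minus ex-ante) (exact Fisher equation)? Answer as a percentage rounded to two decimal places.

-3.90%

Ex-ante: (1 + 0.0867)/(1 + 0.0582) − 1 = 2.6933%
Ex-post: (1 + 0.0867)/(1 + 0.1000) − 1 = -1.2091%
Difference (ex-post − ex-ante) = -3.9023% → -3.90%.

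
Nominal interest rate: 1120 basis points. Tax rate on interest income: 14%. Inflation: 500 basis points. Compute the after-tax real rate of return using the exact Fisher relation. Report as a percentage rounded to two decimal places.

4.41%

After-tax nominal return = 11.2% × (1 − 0.14) = 9.6320%.
1 + r = 1.09632 / 1.05000 = 1.044114
After-tax real rate = 1.044114 − 1 → 4.41%.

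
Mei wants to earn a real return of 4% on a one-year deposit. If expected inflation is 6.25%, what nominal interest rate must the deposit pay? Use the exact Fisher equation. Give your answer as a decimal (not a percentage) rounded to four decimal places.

0.1050

(1 + i) = (1 + r)(1 + π) = 1.04000 × 1.06250 = 1.10500
i = 1.10500 − 1, so the required nominal rate is 0.1050.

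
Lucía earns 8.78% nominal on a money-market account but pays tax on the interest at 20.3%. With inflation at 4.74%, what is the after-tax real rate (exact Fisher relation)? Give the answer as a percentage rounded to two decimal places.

After-tax nominal return = 8.78% × (1 − 0.203) = 6.99766%.
1 + r = 1.0699766 / 1.04740 = 1.021555
After-tax real rate = 1.021555 − 1 → 2.16%.

2.16%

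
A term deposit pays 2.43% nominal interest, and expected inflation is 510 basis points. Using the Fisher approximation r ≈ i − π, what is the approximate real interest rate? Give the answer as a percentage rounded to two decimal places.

r ≈ i − π = 2.43% − 5.1% = -2.67%.

-2.67%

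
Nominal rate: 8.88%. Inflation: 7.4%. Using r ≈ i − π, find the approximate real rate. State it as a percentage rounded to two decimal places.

r ≈ i − π = 8.88% − 7.4% = 1.48%.

1.48%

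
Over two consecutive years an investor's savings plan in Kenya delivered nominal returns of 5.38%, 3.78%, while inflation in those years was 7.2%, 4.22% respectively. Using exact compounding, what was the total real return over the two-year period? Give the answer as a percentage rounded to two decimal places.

-2.11%

Nominal growth factor = 1.0538 × 1.0378 = 1.093634
Price-level growth factor = 1.0720 × 1.0422 = 1.117238
Real growth factor = 1.093634 / 1.117238 = 0.978872
Total real return = 0.978872 − 1 → -2.11%.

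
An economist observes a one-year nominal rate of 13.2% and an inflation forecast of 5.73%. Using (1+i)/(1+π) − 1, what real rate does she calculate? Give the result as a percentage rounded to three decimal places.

1 + r = 1.13200 / 1.05730 = 1.070652
r = 1.070652 − 1 = 7.0652%, i.e. 7.065%.

7.065%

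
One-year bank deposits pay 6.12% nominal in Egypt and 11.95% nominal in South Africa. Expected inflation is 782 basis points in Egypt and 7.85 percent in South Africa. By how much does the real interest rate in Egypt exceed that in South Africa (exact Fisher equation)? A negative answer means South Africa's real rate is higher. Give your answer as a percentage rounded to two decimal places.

-5.38%

Egypt: (1 + 0.0612)/(1 + 0.0782) − 1 = -1.5767%
South Africa: (1 + 0.1195)/(1 + 0.0785) − 1 = 3.8016%
Differential = -1.5767% − 3.8016% = -5.3783% → -5.38%.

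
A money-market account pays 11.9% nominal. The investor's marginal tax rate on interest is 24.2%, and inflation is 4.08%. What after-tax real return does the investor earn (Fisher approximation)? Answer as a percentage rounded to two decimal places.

4.94%

After-tax nominal return = 11.9% × (1 − 0.242) = 9.0202%.
r ≈ 9.0202% − 4.08% → 4.94%.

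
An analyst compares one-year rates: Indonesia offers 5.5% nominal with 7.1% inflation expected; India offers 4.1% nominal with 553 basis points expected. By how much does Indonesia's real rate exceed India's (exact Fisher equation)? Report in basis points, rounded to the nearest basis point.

Indonesia: (1 + 0.0550)/(1 + 0.0710) − 1 = -1.4939%
India: (1 + 0.0410)/(1 + 0.0553) − 1 = -1.3551%
Differential = -1.4939% − (-1.3551%) = -0.1389% → -14 basis points.

-14 basis points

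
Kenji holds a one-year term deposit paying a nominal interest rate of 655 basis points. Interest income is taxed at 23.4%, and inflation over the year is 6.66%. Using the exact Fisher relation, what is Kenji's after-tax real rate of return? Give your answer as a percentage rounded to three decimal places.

-1.540%

After-tax nominal return = 6.55% × (1 − 0.234) = 5.0173%.
1 + r = 1.050173 / 1.06660 = 0.984599
After-tax real rate = 0.984599 − 1 → -1.540%.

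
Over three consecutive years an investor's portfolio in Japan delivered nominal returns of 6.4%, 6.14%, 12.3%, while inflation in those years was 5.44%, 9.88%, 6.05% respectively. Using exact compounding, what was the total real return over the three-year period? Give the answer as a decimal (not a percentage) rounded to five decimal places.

Compound the nominal returns: 1.0640 × 1.0614 × 1.1230 = 1.268237.
Compound inflation: 1.0544 × 1.0988 × 1.0605 = 1.228668.
Deflate: 1.268237 / 1.228668 = 1.032204.
Total real return = 1.032204 − 1 → 0.03220.

0.03220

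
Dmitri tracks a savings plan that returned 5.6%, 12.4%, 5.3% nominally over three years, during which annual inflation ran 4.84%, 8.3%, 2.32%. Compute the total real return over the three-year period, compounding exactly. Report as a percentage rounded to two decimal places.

7.58%

Nominal growth factor = 1.0560 × 1.1240 × 1.0530 = 1.249852
Price-level growth factor = 1.0484 × 1.0830 × 1.0232 = 1.161759
Real growth factor = 1.249852 / 1.161759 = 1.075827
Total real return = 1.075827 − 1 → 7.58%.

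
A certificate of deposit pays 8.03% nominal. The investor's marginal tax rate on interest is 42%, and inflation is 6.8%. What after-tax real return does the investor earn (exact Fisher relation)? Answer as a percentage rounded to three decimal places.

-2.006%

After-tax nominal return = 8.03% × (1 − 0.42) = 4.6574%.
1 + r = 1.046574 / 1.06800 = 0.979938
After-tax real rate = 0.979938 − 1 → -2.006%.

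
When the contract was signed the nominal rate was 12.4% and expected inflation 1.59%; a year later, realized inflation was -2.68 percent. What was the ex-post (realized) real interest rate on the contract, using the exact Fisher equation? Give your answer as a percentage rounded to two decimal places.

Ex-post: (1 + 0.1240)/(1 − 0.0268) − 1 = 15.4953%
So the realized real rate is 15.50%.

15.50%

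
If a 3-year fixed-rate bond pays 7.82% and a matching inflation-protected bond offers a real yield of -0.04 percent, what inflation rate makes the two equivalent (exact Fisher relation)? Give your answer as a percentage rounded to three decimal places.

7.863%

(1 + π) = (1 + i)/(1 + r) = 1.07820 / 0.99960 = 1.078631
Break-even inflation = 1.078631 − 1 → 7.863%.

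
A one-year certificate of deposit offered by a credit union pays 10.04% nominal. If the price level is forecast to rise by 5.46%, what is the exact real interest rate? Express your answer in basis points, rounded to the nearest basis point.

1 + r = 1.10040 / 1.05460 = 1.043429
r = 1.043429 − 1 = 4.3429%, i.e. 434 basis points.

434 basis points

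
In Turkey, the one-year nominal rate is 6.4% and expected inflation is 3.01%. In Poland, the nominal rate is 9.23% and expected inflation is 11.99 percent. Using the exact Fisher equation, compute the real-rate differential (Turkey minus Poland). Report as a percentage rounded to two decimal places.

5.76%

Turkey: (1 + 0.0640)/(1 + 0.0301) − 1 = 3.2909%
Poland: (1 + 0.0923)/(1 + 0.1199) − 1 = -2.4645%
Differential = 3.2909% − (-2.4645%) = 5.7554% → 5.76%.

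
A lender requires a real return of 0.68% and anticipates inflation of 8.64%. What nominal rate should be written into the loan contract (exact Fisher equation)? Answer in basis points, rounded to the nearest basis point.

(1 + i) = (1 + r)(1 + π) = 1.00680 × 1.08640 = 1.09378752
i = 1.09378752 − 1, so the required nominal rate is 938 basis points.

938 basis points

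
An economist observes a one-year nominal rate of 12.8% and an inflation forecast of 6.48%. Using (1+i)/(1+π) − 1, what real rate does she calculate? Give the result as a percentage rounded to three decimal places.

5.935%

By the Fisher relation, 1 + r = (1 + i)/(1 + π).
1 + r = 1.12800 / 1.06480 = 1.059354
r = 1.059354 − 1 = 5.9354%, i.e. 5.935%.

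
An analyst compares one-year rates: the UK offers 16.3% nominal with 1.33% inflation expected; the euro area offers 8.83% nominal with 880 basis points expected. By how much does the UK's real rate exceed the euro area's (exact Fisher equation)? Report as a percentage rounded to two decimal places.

The UK: (1 + 0.1630)/(1 + 0.0133) − 1 = 14.7735%
The euro area: (1 + 0.0883)/(1 + 0.0880) − 1 = 0.0276%
Differential = 14.7735% − 0.0276% = 14.7459% → 14.75%.

14.75%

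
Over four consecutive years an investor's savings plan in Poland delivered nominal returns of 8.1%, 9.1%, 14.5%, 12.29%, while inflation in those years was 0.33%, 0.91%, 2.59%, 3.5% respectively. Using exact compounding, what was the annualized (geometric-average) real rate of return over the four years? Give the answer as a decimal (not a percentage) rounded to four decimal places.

0.0898

Compound the nominal returns: 1.0810 × 1.0910 × 1.1450 × 1.1229 = 1.51634147.
Compound inflation: 1.0033 × 1.0091 × 1.0259 × 1.0350 = 1.07500479.
Deflate: 1.51634147 / 1.07500479 = 1.41054393.
Annualized real rate = 1.41054393^(1/4) − 1 = 8.9800% → 0.0898.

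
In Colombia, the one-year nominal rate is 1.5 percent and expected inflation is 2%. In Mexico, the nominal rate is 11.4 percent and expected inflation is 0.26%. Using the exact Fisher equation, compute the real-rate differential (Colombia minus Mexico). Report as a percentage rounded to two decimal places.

-11.60%

Colombia: (1 + 0.0150)/(1 + 0.0200) − 1 = -0.4902%
Mexico: (1 + 0.1140)/(1 + 0.0026) − 1 = 11.1111%
Differential = -0.4902% − 11.1111% = -11.6013% → -11.60%.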